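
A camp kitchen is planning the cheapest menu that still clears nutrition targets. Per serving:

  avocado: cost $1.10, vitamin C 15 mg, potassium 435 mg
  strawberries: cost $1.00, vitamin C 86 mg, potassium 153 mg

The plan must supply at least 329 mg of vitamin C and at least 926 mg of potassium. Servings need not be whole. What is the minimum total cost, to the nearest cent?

An LP optimum is at a vertex; with two nutrient constraints at most two foods are used. Check each candidate.
avocado only: max(329/15, 926/435) = 21.93 servings → $24.13.
strawberries only: max(329/86, 926/153) = 6.052 servings → $6.05.
avocado + strawberries with both tight: 0.8344 servings and 3.68 servings → $4.60.
So the least-cost plan costs $4.60.

$4.60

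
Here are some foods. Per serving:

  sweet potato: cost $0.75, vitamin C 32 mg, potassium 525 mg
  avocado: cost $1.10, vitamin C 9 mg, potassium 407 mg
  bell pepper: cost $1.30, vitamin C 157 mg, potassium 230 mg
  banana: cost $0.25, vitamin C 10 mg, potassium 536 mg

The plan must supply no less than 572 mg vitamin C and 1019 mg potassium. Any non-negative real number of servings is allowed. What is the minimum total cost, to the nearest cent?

$4.79

With two linear requirements the optimum uses one or two foods; enumerate the corners.
sweet potato only: max(572/32, 1019/525) = 17.88 servings → $13.41.
avocado only: max(572/9, 1019/407) = 63.56 servings → $69.91.
bell pepper only: max(572/157, 1019/230) = 4.43 servings → $5.76.
banana only: max(572/10, 1019/536) = 57.2 servings → $14.30.
sweet potato + avocado: the both-tight solution has a negative serving — not a feasible corner.
sweet potato + bell pepper with both tight: 0.3786 servings and 3.566 servings → $4.92.
sweet potato + banana with both targets exact would need a negative amount; discard.
avocado + bell pepper with both tight: 0.4597 servings and 3.617 servings → $5.21.
avocado + banana with both targets exact would need a negative amount; discard.
bell pepper + banana with both tight: 3.621 servings and 0.3472 servings → $4.79.
So the least-cost plan costs $4.79.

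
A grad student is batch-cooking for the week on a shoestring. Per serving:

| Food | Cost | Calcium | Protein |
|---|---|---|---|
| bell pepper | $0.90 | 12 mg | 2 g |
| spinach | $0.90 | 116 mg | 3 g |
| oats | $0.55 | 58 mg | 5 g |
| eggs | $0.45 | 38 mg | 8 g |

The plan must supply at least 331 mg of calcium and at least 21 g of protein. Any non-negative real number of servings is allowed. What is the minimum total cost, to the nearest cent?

This is a tiny linear program; its minimum lies at a vertex of the feasible set. List the vertices and price them.
bell pepper only: max(331/12, 21/2) = 27.58 servings → $24.82.
spinach only: max(331/116, 21/3) = 7 servings → $6.30.
oats only: max(331/58, 21/5) = 5.707 servings → $3.14.
eggs only: max(331/38, 21/8) = 8.711 servings → $3.92.
bell pepper + spinach with both tight: 7.362 servings and 2.092 servings → $8.51.
bell pepper + oats with both targets exact would need a negative amount; discard.
bell pepper + eggs: intersection lies outside the first quadrant.
spinach + oats with both tight: 1.076 servings and 3.554 servings → $2.92.
spinach + eggs with both tight: 2.273 servings and 1.773 servings → $2.84.
oats + eggs: intersection lies outside the first quadrant.
So the least-cost plan costs $2.84.

$2.84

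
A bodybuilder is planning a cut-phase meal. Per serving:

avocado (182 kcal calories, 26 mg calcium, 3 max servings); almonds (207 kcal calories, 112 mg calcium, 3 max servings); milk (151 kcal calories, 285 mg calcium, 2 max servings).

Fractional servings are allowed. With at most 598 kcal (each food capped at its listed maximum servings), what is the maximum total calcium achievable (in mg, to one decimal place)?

Calcium per kcal: milk 1.887, almonds 0.5411, avocado 0.1429.
Take 2 servings of milk: uses 302 kcal, +570.0 mg calcium (running total 570.0 mg).
Take 1.43 servings of almonds: uses 296 kcal, +160.2 mg calcium (running total 730.2 mg).
Greedy by best ratio exhausts the calories allowance optimally: 730.2 mg.

730.2 mg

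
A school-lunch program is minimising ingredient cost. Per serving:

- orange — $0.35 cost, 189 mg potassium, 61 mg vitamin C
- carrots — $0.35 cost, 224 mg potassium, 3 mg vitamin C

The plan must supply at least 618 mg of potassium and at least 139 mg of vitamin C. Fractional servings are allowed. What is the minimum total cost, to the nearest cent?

$1.09

Minimising a linear cost over {potassium ≥ 618, vitamin C ≥ 139, servings ≥ 0} — the optimum is at a vertex, using one or two foods.
orange only: max(618/189, 139/61) = 3.27 servings → $1.14.
carrots only: max(618/224, 139/3) = 46.33 servings → $16.22.
orange + carrots with both tight: 2.236 servings and 0.8725 servings → $1.09.
So the least-cost plan costs $1.09.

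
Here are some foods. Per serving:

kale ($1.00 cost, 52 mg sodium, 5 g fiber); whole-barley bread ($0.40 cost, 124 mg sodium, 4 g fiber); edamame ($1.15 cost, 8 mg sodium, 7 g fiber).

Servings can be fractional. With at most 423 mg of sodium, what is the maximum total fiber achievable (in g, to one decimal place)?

Fiber per mg sodium: edamame 0.875, kale 0.09615, whole-barley bread 0.03226.
With no serving limits, spend the whole sodium allowance on edamame: 423 mg / 8 mg × 7 g = 370.1 g.

370.1 g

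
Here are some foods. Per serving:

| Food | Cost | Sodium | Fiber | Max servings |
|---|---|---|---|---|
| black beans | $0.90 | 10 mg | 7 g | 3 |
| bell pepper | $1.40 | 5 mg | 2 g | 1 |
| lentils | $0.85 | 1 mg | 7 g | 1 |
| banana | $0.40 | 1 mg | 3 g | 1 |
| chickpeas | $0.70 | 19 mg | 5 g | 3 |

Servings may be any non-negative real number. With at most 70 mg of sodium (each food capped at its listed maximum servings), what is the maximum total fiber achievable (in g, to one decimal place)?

41.7 g

Fiber per mg sodium: lentils 7, banana 3, black beans 0.7, bell pepper 0.4, chickpeas 0.2632.
Take 1 serving of lentils: uses 1 mg sodium, +7.0 g fiber (running total 7.0 g).
Take 1 serving of banana: uses 1 mg sodium, +3.0 g fiber (running total 10.0 g).
Take 3 servings of black beans: uses 30 mg sodium, +21.0 g fiber (running total 31.0 g).
Take 1 serving of bell pepper: uses 5 mg sodium, +2.0 g fiber (running total 33.0 g).
Take 1.737 servings of chickpeas: uses 33 mg sodium, +8.7 g fiber (running total 41.7 g).
Filling greedily by fiber-per-mg sodium is optimal for one linear limit, giving 41.7 g.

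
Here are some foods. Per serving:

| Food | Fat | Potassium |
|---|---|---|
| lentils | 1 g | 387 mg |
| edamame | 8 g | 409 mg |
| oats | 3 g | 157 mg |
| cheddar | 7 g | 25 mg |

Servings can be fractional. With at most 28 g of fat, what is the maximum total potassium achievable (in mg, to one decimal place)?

10836.0 mg

Potassium per g fat: lentils 387, oats 52.33, edamame 51.12, cheddar 3.571.
With no serving limits, spend the whole fat allowance on lentils: 28 g / 1 g × 387 mg = 10836.0 mg.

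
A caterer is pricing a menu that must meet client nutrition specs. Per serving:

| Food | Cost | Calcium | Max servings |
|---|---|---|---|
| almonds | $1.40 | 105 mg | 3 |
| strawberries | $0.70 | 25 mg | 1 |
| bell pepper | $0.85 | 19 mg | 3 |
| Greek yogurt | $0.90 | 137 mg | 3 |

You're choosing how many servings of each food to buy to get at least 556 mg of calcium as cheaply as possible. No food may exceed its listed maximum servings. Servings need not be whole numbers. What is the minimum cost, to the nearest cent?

Cost per mg of calcium: Greek yogurt $0.0066, almonds $0.0133, strawberries $0.0280, bell pepper $0.0447.
Take 3 servings of Greek yogurt: +411.0 mg calcium for $2.70 (total $2.70, still need 145.0 mg).
Take 1.381 servings of almonds: +145.0 mg calcium for $1.93 (total $4.63, still need 0.0 mg).
Filling from the cheapest source first is optimal under one linear minimum: $4.63.

$4.63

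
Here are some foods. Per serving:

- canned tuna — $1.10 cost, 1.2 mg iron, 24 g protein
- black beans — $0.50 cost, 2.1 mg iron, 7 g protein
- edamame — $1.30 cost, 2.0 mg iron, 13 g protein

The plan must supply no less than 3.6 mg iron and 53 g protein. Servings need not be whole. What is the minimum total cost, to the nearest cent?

canned tuna only: max(3.6/1.2, 53/24) = 3 servings → $3.30.
black beans only: max(3.6/2.1, 53/7) = 7.571 servings → $3.79.
edamame only: max(3.6/2.0, 53/13) = 4.077 servings → $5.30.
canned tuna + black beans with both tight: 2.05 servings and 0.5429 servings → $2.53.
canned tuna + edamame with both tight: 1.827 servings and 0.7037 servings → $2.92.
black beans + edamame: intersection lies outside the first quadrant.
The minimum over all feasible corners is $2.53.

$2.53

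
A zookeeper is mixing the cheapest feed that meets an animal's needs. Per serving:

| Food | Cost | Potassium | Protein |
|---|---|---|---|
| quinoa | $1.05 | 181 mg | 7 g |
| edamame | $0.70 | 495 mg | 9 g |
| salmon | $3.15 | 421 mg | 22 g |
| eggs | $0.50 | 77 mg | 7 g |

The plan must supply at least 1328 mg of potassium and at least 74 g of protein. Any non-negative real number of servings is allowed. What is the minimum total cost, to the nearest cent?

The cheapest plan sits at a corner of the feasible region — with two constraints it uses at most two foods.
quinoa only: max(1328/181, 74/7) = 10.57 servings → $11.10.
edamame only: max(1328/495, 74/9) = 8.222 servings → $5.76.
salmon only: max(1328/421, 74/22) = 3.364 servings → $10.60.
eggs only: max(1328/77, 74/7) = 17.25 servings → $8.62.
quinoa + edamame with both targets exact would need a negative amount; discard.
quinoa + salmon with both targets exact would need a negative amount; discard.
quinoa + eggs with both tight: 4.942 servings and 5.629 servings → $8.00.
edamame + salmon: the both-tight solution has a negative serving — not a feasible corner.
edamame + eggs with both tight: 1.298 servings and 8.903 servings → $5.36.
salmon + eggs with both tight: 2.872 servings and 1.547 servings → $9.82.
Cheapest feasible corner: $5.36.

$5.36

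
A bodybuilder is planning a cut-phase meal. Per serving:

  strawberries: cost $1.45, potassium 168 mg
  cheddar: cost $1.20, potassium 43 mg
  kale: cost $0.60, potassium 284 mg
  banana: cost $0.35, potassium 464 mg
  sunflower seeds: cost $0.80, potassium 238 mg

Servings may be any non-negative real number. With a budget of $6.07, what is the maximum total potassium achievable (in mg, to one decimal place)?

Potassium per dollar: banana 1326, kale 473.3, sunflower seeds 297.5, strawberries 115.9, cheddar 35.83.
With no serving limits, spend the whole cost allowance on banana: $6.07 / $0.35 × 464 mg = 8047.1 mg.

8047.1 mg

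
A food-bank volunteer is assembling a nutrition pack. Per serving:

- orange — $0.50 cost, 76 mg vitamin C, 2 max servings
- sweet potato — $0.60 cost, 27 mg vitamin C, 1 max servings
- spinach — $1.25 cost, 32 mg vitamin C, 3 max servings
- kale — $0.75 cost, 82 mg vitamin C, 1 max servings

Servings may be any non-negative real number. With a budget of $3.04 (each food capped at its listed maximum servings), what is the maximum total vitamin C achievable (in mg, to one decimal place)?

Vitamin C per dollar: orange 152, kale 109.3, sweet potato 45, spinach 25.6.
Take 2 servings of orange: spends $1.00, +152.0 mg vitamin C (running total 152.0 mg).
Take 1 serving of kale: spends $0.75, +82.0 mg vitamin C (running total 234.0 mg).
Take 1 serving of sweet potato: spends $0.60, +27.0 mg vitamin C (running total 261.0 mg).
Take 0.552 servings of spinach: spends $0.69, +17.7 mg vitamin C (running total 278.7 mg).
Filling greedily by vitamin C-per-dollar is optimal for one linear limit, giving 278.7 mg.

278.7 mg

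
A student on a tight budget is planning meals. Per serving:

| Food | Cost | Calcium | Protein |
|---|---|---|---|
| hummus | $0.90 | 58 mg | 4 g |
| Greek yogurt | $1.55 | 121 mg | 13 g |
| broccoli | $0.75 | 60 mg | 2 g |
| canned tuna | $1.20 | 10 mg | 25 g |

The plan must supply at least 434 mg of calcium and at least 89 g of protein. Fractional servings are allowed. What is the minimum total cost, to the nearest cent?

Compare the cost at each extreme point of the feasible region.
hummus only: max(434/58, 89/4) = 22.25 servings → $20.02.
Greek yogurt only: max(434/121, 89/13) = 6.846 servings → $10.61.
broccoli only: max(434/60, 89/2) = 44.5 servings → $33.38.
canned tuna only: max(434/10, 89/25) = 43.4 servings → $52.08.
hummus + Greek yogurt with both targets exact would need a negative amount; discard.
hummus + broccoli: the both-tight solution has a negative serving — not a feasible corner.
hummus + canned tuna with both tight: 7.064 servings and 2.43 servings → $9.27.
Greek yogurt + broccoli: the both-tight solution has a negative serving — not a feasible corner.
Greek yogurt + canned tuna with both tight: 3.44 servings and 1.771 servings → $7.46.
broccoli + canned tuna with both tight: 6.73 servings and 3.022 servings → $8.67.
So the least-cost plan costs $7.46.

$7.46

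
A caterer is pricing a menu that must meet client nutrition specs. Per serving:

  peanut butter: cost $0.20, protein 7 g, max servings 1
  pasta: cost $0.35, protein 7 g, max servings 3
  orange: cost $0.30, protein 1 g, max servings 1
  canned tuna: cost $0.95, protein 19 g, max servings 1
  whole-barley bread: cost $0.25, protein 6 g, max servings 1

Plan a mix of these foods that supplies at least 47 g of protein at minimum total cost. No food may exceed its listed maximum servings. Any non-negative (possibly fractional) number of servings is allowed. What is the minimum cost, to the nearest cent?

$2.15

Cost per g of protein: peanut butter $0.0286, whole-barley bread $0.0417, pasta $0.0500, canned tuna $0.0500, orange $0.3000.
Take 1 serving of peanut butter: +7.0 g protein for $0.20 (total $0.20, still need 40.0 g).
Take 1 serving of whole-barley bread: +6.0 g protein for $0.25 (total $0.45, still need 34.0 g).
Take 3 servings of pasta: +21.0 g protein for $1.05 (total $1.50, still need 13.0 g).
Take 0.6842 servings of canned tuna: +13.0 g protein for $0.65 (total $2.15, still need 0.0 g).
Greedy by cheapest-per-g is optimal for a single linear constraint, so the minimum cost is $2.15.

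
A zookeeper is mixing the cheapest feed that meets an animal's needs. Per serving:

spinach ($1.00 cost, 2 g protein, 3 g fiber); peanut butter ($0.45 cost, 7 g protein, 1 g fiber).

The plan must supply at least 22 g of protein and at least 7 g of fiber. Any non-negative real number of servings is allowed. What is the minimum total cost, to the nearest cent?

$2.65

An LP optimum is at a vertex; with two nutrient constraints at most two foods are used. Check each candidate.
spinach only: max(22/2, 7/3) = 11 servings → $11.00.
peanut butter only: max(22/7, 7/1) = 7 servings → $3.15.
spinach + peanut butter with both tight: 1.421 servings and 2.737 servings → $2.65.
The minimum over all feasible corners is $2.65.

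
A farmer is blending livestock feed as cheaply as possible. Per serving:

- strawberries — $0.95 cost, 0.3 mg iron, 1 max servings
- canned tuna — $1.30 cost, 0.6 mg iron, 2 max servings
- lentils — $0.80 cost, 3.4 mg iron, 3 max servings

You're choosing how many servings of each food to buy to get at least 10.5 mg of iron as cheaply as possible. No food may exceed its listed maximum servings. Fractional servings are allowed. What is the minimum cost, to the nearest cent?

Cost per mg of iron: lentils $0.2353, canned tuna $2.1667, strawberries $3.1667.
Take 3 servings of lentils: +10.2 mg iron for $2.40 (total $2.40, still need 0.3 mg).
Take 0.5 servings of canned tuna: +0.3 mg iron for $0.65 (total $3.05, still need 0.0 mg).
Greedy by cheapest-per-mg is optimal for a single linear constraint, so the minimum cost is $3.05.

$3.05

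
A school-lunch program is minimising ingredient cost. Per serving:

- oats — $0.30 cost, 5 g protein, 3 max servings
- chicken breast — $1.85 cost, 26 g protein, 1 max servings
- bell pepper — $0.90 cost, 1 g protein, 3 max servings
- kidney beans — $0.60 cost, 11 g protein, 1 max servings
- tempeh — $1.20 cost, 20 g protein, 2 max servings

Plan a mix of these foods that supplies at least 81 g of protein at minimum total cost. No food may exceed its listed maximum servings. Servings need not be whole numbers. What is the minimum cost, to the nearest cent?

Cost per g of protein: kidney beans $0.0545, oats $0.0600, tempeh $0.0600, chicken breast $0.0712, bell pepper $0.9000.
Take 1 serving of kidney beans: +11.0 g protein for $0.60 (total $0.60, still need 70.0 g).
Take 3 servings of oats: +15.0 g protein for $0.90 (total $1.50, still need 55.0 g).
Take 2 servings of tempeh: +40.0 g protein for $2.40 (total $3.90, still need 15.0 g).
Take 0.5769 servings of chicken breast: +15.0 g protein for $1.07 (total $4.97, still need 0.0 g).
Filling from the cheapest source first is optimal under one linear minimum: $4.97.

$4.97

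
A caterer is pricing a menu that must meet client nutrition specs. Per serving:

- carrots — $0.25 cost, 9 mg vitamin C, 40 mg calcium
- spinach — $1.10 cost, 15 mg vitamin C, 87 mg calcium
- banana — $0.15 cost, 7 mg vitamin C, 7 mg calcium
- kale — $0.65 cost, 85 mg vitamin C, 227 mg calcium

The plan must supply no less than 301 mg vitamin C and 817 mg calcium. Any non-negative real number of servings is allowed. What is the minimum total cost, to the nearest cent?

$2.34

carrots only: max(301/9, 817/40) = 33.44 servings → $8.36.
spinach only: max(301/15, 817/87) = 20.07 servings → $22.07.
banana only: max(301/7, 817/7) = 116.7 servings → $17.51.
kale only: max(301/85, 817/227) = 3.599 servings → $2.34.
carrots + spinach: intersection lies outside the first quadrant.
carrots + banana with both tight: 16.65 servings and 21.6 servings → $7.40.
carrots + kale with both tight: 0.8239 servings and 3.454 servings → $2.45.
spinach + banana with both tight: 7.167 servings and 27.64 servings → $12.03.
spinach + kale with both tight: 0.2802 servings and 3.492 servings → $2.58.
banana + kale: intersection lies outside the first quadrant.
Cheapest feasible corner: $2.34.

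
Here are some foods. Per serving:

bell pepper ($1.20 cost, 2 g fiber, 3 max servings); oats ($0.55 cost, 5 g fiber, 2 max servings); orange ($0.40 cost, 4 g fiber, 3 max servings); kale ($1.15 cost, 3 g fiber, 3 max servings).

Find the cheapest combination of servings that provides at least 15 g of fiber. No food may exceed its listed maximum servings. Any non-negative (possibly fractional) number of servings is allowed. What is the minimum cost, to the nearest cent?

$1.53

Cost per g of fiber: orange $0.1000, oats $0.1100, kale $0.3833, bell pepper $0.6000.
Take 3 servings of orange: +12.0 g fiber for $1.20 (total $1.20, still need 3.0 g).
Take 0.6 servings of oats: +3.0 g fiber for $0.33 (total $1.53, still need 0.0 g).
Filling from the cheapest source first is optimal under one linear minimum: $1.53.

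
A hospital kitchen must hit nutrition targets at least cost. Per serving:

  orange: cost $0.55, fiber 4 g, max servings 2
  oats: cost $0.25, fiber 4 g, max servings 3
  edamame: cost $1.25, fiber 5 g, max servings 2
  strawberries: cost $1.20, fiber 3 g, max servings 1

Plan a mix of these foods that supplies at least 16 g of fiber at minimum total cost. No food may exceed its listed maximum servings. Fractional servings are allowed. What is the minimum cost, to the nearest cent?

$1.30

Cost per g of fiber: oats $0.0625, orange $0.1375, edamame $0.2500, strawberries $0.4000.
Take 3 servings of oats: +12.0 g fiber for $0.75 (total $0.75, still need 4.0 g).
Take 1 serving of orange: +4.0 g fiber for $0.55 (total $1.30, still need 0.0 g).
Greedy by cheapest-per-g is optimal for a single linear constraint, so the minimum cost is $1.30.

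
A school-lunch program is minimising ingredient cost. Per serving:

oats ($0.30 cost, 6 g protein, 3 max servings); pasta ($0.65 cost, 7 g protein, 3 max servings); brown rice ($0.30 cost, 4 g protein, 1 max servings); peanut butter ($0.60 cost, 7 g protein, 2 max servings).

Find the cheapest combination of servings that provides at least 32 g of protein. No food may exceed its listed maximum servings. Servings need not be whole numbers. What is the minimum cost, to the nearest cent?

$2.06

Cost per g of protein: oats $0.0500, brown rice $0.0750, peanut butter $0.0857, pasta $0.0929.
Take 3 servings of oats: +18.0 g protein for $0.90 (total $0.90, still need 14.0 g).
Take 1 serving of brown rice: +4.0 g protein for $0.30 (total $1.20, still need 10.0 g).
Take 1.429 servings of peanut butter: +10.0 g protein for $0.86 (total $2.06, still need 0.0 g).
Greedy by cheapest-per-g is optimal for a single linear constraint, so the minimum cost is $2.06.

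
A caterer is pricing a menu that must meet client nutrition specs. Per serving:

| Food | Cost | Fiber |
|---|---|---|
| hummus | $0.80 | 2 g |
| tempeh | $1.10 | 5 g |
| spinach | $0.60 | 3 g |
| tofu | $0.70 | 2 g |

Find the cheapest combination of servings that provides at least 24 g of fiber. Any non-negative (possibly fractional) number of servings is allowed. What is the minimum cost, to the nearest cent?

$4.80

Cost per g of fiber: spinach $0.2000, tempeh $0.2200, tofu $0.3500, hummus $0.4000.
With no serving limits, use only spinach: 24 g / 3 g = 8 servings × $0.60 = $4.80.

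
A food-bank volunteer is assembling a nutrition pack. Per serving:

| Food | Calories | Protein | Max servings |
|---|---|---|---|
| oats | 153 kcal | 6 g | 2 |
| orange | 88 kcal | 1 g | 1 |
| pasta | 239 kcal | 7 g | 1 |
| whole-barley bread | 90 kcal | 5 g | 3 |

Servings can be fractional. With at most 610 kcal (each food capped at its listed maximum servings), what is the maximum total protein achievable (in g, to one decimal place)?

Protein per kcal: whole-barley bread 0.05556, oats 0.03922, pasta 0.02929, orange 0.01136.
Take 3 servings of whole-barley bread: uses 270 kcal, +15.0 g protein (running total 15.0 g).
Take 2 servings of oats: uses 306 kcal, +12.0 g protein (running total 27.0 g).
Take 0.1423 servings of pasta: uses 34 kcal, +1.0 g protein (running total 28.0 g).
Greedy by best ratio exhausts the calories allowance optimally: 28.0 g.

28.0 g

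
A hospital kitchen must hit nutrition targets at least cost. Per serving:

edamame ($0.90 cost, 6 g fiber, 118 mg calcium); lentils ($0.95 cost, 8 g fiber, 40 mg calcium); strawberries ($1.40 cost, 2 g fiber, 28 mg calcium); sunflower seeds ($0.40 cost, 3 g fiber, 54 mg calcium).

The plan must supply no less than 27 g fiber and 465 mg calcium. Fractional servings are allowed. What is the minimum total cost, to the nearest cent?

$3.58

Compare the cost at each extreme point of the feasible region.
edamame only: max(27/6, 465/118) = 4.5 servings → $4.05.
lentils only: max(27/8, 465/40) = 11.62 servings → $11.04.
strawberries only: max(27/2, 465/28) = 16.61 servings → $23.25.
sunflower seeds only: max(27/3, 465/54) = 9 servings → $3.60.
edamame + lentils with both tight: 3.75 servings and 0.5625 servings → $3.91.
edamame + strawberries with both tight: 2.559 servings and 5.824 servings → $10.46.
edamame + sunflower seeds with both targets exact would need a negative amount; discard.
lentils + strawberries with both targets exact would need a negative amount; discard.
lentils + sunflower seeds with both tight: 0.2019 servings and 8.462 servings → $3.58.
strawberries + sunflower seeds with both tight: 2.625 servings and 7.25 servings → $6.58.
Cheapest feasible corner: $3.58.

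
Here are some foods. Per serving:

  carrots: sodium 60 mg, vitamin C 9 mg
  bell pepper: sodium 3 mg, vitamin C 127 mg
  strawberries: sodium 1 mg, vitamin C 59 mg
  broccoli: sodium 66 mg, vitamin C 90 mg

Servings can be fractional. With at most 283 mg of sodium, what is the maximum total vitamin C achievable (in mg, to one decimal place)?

16697.0 mg

Vitamin C per mg sodium: strawberries 59, bell pepper 42.33, broccoli 1.364, carrots 0.15.
With no serving limits, spend the whole sodium allowance on strawberries: 283 mg / 1 mg × 59 mg = 16697.0 mg.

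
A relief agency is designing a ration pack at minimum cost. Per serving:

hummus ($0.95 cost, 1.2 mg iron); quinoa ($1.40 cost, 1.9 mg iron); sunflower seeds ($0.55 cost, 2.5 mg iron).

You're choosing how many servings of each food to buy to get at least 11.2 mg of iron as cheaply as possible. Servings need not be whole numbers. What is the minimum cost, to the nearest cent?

$2.46

Cost per mg of iron: sunflower seeds $0.2200, quinoa $0.7368, hummus $0.7917.
With no serving limits, use only sunflower seeds: 11.2 mg / 2.5 mg = 4.48 servings × $0.55 = $2.46.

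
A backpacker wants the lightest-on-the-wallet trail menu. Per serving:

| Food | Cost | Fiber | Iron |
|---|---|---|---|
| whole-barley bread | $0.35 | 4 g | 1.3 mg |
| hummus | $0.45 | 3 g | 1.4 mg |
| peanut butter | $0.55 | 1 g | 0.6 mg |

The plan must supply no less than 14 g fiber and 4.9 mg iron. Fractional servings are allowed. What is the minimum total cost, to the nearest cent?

Minimising a linear cost over {fiber ≥ 14, iron ≥ 4.9, servings ≥ 0} — the optimum is at a vertex, using one or two foods.
whole-barley bread only: max(14/4, 4.9/1.3) = 3.769 servings → $1.32.
hummus only: max(14/3, 4.9/1.4) = 4.667 servings → $2.10.
peanut butter only: max(14/1, 4.9/0.6) = 14 servings → $7.70.
whole-barley bread + hummus with both tight: 2.882 servings and 0.8235 servings → $1.38.
whole-barley bread + peanut butter with both tight: 3.182 servings and 1.273 servings → $1.81.
hummus + peanut butter with both targets exact would need a negative amount; discard.
So the least-cost plan costs $1.32.

$1.32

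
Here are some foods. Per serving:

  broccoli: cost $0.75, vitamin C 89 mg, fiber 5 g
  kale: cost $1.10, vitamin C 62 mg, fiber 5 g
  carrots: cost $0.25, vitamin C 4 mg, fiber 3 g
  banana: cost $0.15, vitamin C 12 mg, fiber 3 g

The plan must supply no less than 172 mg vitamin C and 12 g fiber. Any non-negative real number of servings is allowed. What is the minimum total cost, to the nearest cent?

$1.50

The cheapest plan sits at a corner of the feasible region — with two constraints it uses at most two foods.
broccoli only: max(172/89, 12/5) = 2.4 servings → $1.80.
kale only: max(172/62, 12/5) = 2.774 servings → $3.05.
carrots only: max(172/4, 12/3) = 43 servings → $10.75.
banana only: max(172/12, 12/3) = 14.33 servings → $2.15.
broccoli + kale with both tight: 0.8593 servings and 1.541 servings → $2.34.
broccoli + carrots with both tight: 1.895 servings and 0.8421 servings → $1.63.
broccoli + banana with both tight: 1.797 servings and 1.005 servings → $1.50.
kale + carrots: the both-tight solution has a negative serving — not a feasible corner.
kale + banana: the both-tight solution has a negative serving — not a feasible corner.
carrots + banana: intersection lies outside the first quadrant.
So the least-cost plan costs $1.50.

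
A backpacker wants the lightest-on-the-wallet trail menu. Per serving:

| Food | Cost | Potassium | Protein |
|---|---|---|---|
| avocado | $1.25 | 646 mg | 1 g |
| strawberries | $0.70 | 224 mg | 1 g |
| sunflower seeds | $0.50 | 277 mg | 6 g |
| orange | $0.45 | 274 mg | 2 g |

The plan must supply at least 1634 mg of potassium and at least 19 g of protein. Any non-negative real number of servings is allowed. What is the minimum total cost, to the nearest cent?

With two linear requirements the optimum uses one or two foods; enumerate the corners.
avocado only: max(1634/646, 19/1) = 19 servings → $23.75.
strawberries only: max(1634/224, 19/1) = 19 servings → $13.30.
sunflower seeds only: max(1634/277, 19/6) = 5.899 servings → $2.95.
orange only: max(1634/274, 19/2) = 9.5 servings → $4.28.
avocado + strawberries with both targets exact would need a negative amount; discard.
avocado + sunflower seeds with both tight: 1.262 servings and 2.956 servings → $3.06.
avocado + orange with both targets exact would need a negative amount; discard.
strawberries + sunflower seeds with both tight: 4.256 servings and 2.457 servings → $4.21.
strawberries + orange: the both-tight solution has a negative serving — not a feasible corner.
sunflower seeds + orange with both tight: 1.778 servings and 4.166 servings → $2.76.
So the least-cost plan costs $2.76.

$2.76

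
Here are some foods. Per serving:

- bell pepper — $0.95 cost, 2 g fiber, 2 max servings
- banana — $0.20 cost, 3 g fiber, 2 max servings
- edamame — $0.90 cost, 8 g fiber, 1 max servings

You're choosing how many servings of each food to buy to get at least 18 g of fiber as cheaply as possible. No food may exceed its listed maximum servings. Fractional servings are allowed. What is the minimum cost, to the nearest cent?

Cost per g of fiber: banana $0.0667, edamame $0.1125, bell pepper $0.4750.
Take 2 servings of banana: +6.0 g fiber for $0.40 (total $0.40, still need 12.0 g).
Take 1 serving of edamame: +8.0 g fiber for $0.90 (total $1.30, still need 4.0 g).
Take 2 servings of bell pepper: +4.0 g fiber for $1.90 (total $3.20, still need 0.0 g).
Filling from the cheapest source first is optimal under one linear minimum: $3.20.

$3.20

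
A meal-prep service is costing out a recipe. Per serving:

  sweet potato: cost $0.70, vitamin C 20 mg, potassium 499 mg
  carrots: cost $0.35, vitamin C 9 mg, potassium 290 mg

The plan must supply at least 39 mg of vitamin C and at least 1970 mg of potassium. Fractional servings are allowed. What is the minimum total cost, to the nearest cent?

For a min-cost LP with two ≥-constraints, a basic feasible solution has at most two positive variables.
sweet potato only: max(39/20, 1970/499) = 3.948 servings → $2.76.
carrots only: max(39/9, 1970/290) = 6.793 servings → $2.38.
sweet potato + carrots with both targets exact would need a negative amount; discard.
So the least-cost plan costs $2.38.

$2.38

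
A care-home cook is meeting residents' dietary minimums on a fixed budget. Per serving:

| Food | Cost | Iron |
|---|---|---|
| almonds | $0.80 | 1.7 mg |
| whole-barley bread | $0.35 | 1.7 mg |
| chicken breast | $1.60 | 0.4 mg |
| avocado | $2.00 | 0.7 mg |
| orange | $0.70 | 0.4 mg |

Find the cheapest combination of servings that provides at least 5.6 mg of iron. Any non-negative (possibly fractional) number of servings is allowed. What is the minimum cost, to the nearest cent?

Cost per mg of iron: whole-barley bread $0.2059, almonds $0.4706, orange $1.7500, avocado $2.8571, chicken breast $4.0000.
With no serving limits, use only whole-barley bread: 5.6 mg / 1.7 mg = 3.294 servings × $0.35 = $1.15.

$1.15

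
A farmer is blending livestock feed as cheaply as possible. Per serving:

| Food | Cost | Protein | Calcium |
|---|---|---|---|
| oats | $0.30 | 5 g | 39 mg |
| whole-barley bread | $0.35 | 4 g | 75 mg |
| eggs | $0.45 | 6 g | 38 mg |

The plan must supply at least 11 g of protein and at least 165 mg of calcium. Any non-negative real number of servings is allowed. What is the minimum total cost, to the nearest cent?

With two linear requirements the optimum uses one or two foods; enumerate the corners.
oats only: max(11/5, 165/39) = 4.231 servings → $1.27.
whole-barley bread only: max(11/4, 165/75) = 2.75 servings → $0.96.
eggs only: max(11/6, 165/38) = 4.342 servings → $1.95.
oats + whole-barley bread with both tight: 0.7534 servings and 1.808 servings → $0.86.
oats + eggs: the both-tight solution has a negative serving — not a feasible corner.
whole-barley bread + eggs with both tight: 1.919 servings and 0.5537 servings → $0.92.
So the least-cost plan costs $0.86.

$0.86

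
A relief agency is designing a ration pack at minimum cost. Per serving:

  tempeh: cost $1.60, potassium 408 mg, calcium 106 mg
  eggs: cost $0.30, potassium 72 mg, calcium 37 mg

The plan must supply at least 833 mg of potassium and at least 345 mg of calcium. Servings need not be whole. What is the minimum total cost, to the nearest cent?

Compare the cost at each extreme point of the feasible region.
tempeh only: max(833/408, 345/106) = 3.255 servings → $5.21.
eggs only: max(833/72, 345/37) = 11.57 servings → $3.47.
tempeh + eggs with both tight: 0.8013 servings and 7.029 servings → $3.39.
So the least-cost plan costs $3.39.

$3.39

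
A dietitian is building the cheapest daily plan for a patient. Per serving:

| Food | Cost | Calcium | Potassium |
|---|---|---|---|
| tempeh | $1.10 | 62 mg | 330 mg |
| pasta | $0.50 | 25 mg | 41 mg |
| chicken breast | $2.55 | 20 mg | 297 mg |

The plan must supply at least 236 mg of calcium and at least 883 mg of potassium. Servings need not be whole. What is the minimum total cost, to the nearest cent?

$4.19

tempeh only: max(236/62, 883/330) = 3.806 servings → $4.19.
pasta only: max(236/25, 883/41) = 21.54 servings → $10.77.
chicken breast only: max(236/20, 883/297) = 11.8 servings → $30.09.
tempeh + pasta with both tight: 2.172 servings and 4.053 servings → $4.42.
tempeh + chicken breast: intersection lies outside the first quadrant.
pasta + chicken breast with both tight: 7.938 servings and 1.877 servings → $8.76.
So the least-cost plan costs $4.19.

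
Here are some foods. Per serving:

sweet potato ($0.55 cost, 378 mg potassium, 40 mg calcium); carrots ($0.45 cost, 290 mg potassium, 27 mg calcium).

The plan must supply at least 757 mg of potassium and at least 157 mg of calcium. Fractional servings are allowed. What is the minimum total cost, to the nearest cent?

$2.16

A basic optimal solution has at most two foods positive. Try each food alone and each pair with both targets met exactly.
sweet potato only: max(757/378, 157/40) = 3.925 servings → $2.16.
carrots only: max(757/290, 157/27) = 5.815 servings → $2.62.
sweet potato + carrots with both targets exact would need a negative amount; discard.
Cheapest feasible corner: $2.16.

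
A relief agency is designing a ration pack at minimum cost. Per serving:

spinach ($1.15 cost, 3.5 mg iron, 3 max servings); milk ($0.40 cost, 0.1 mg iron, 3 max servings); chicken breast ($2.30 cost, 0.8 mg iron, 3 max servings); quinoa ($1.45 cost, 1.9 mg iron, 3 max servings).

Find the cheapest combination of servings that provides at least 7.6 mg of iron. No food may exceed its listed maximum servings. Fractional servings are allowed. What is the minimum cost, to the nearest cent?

$2.50

Cost per mg of iron: spinach $0.3286, quinoa $0.7632, chicken breast $2.8750, milk $4.0000.
Take 2.171 servings of spinach: +7.6 mg iron for $2.50 (total $2.50, still need 0.0 mg).
Greedy by cheapest-per-mg is optimal for a single linear constraint, so the minimum cost is $2.50.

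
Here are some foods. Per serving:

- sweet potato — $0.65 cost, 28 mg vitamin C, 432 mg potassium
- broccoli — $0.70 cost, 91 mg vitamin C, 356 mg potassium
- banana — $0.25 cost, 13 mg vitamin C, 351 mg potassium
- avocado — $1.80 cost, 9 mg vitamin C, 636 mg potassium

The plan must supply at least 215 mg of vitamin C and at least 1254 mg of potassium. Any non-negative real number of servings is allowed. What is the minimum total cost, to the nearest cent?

sweet potato only: max(215/28, 1254/432) = 7.679 servings → $4.99.
broccoli only: max(215/91, 1254/356) = 3.522 servings → $2.47.
banana only: max(215/13, 1254/351) = 16.54 servings → $4.13.
avocado only: max(215/9, 1254/636) = 23.89 servings → $43.00.
sweet potato + broccoli with both tight: 1.28 servings and 1.969 servings → $2.21.
sweet potato + banana: the both-tight solution has a negative serving — not a feasible corner.
sweet potato + avocado with both targets exact would need a negative amount; discard.
broccoli + banana with both tight: 2.166 servings and 1.376 servings → $1.86.
broccoli + avocado with both tight: 2.295 servings and 0.6873 servings → $2.84.
banana + avocado: the both-tight solution has a negative serving — not a feasible corner.
So the least-cost plan costs $1.86.

$1.86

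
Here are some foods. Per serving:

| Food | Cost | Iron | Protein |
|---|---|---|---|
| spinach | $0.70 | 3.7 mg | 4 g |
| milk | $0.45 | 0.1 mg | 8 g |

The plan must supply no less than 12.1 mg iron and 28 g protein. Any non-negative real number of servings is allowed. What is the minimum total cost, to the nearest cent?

$3.10

A basic optimal solution has at most two foods positive. Try each food alone and each pair with both targets met exactly.
spinach only: max(12.1/3.7, 28/4) = 7 servings → $4.90.
milk only: max(12.1/0.1, 28/8) = 121 servings → $54.45.
spinach + milk with both tight: 3.219 servings and 1.89 servings → $3.10.
Cheapest feasible corner: $3.10.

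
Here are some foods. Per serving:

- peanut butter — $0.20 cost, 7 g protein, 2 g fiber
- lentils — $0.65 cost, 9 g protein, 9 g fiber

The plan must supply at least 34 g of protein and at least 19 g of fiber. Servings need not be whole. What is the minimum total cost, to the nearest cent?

$1.54

Compare the cost at each extreme point of the feasible region.
peanut butter only: max(34/7, 19/2) = 9.5 servings → $1.90.
lentils only: max(34/9, 19/9) = 3.778 servings → $2.46.
peanut butter + lentils with both tight: 3 servings and 1.444 servings → $1.54.
Cheapest feasible corner: $1.54.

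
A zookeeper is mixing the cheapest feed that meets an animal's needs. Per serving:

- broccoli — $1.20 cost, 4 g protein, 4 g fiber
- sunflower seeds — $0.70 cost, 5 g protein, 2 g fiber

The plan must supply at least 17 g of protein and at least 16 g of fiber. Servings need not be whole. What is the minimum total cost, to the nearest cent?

At the optimum either one food covers both requirements or two foods hit both targets exactly; no other combination can be cheaper.
broccoli only: max(17/4, 16/4) = 4.25 servings → $5.10.
sunflower seeds only: max(17/5, 16/2) = 8 servings → $5.60.
broccoli + sunflower seeds with both tight: 3.833 servings and 0.3333 servings → $4.83.
So the least-cost plan costs $4.83.

$4.83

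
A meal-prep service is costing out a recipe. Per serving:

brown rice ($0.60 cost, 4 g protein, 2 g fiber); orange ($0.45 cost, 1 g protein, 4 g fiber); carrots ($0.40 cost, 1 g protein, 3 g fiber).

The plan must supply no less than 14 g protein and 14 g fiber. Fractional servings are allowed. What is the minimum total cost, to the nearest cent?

$2.70

Compare the cost at each extreme point of the feasible region.
brown rice only: max(14/4, 14/2) = 7 servings → $4.20.
orange only: max(14/1, 14/4) = 14 servings → $6.30.
carrots only: max(14/1, 14/3) = 14 servings → $5.60.
brown rice + orange with both tight: 3 servings and 2 servings → $2.70.
brown rice + carrots with both tight: 2.8 servings and 2.8 servings → $2.80.
orange + carrots: intersection lies outside the first quadrant.
Cheapest feasible corner: $2.70.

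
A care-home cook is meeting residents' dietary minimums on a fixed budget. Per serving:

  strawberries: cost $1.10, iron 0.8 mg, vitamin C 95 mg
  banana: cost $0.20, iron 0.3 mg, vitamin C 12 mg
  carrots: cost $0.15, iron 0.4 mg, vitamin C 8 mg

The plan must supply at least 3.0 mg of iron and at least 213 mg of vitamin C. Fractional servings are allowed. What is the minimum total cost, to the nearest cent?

$2.67

strawberries only: max(3.0/0.8, 213/95) = 3.75 servings → $4.12.
banana only: max(3.0/0.3, 213/12) = 17.75 servings → $3.55.
carrots only: max(3.0/0.4, 213/8) = 26.62 servings → $3.99.
strawberries + banana with both tight: 1.476 servings and 6.063 servings → $2.84.
strawberries + carrots with both tight: 1.937 servings and 3.627 servings → $2.67.
banana + carrots with both targets exact would need a negative amount; discard.
The minimum over all feasible corners is $2.67.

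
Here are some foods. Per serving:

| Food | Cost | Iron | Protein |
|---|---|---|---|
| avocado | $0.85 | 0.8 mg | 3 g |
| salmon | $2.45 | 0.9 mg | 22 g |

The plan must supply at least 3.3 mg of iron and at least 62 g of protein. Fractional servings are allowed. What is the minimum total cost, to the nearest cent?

This is a tiny linear program; its minimum lies at a vertex of the feasible set. List the vertices and price them.
avocado only: max(3.3/0.8, 62/3) = 20.67 servings → $17.57.
salmon only: max(3.3/0.9, 62/22) = 3.667 servings → $8.98.
avocado + salmon with both tight: 1.128 servings and 2.664 servings → $7.49.
The minimum over all feasible corners is $7.49.

$7.49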